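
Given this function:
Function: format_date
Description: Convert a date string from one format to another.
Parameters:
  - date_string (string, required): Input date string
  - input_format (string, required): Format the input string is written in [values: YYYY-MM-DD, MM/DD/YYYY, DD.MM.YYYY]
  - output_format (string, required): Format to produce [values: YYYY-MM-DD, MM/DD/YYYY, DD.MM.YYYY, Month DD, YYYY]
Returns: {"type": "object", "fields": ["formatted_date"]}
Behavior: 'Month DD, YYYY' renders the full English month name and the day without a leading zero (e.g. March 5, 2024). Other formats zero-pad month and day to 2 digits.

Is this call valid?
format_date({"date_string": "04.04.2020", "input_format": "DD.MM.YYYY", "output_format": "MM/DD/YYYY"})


Checking all required parameters present and types match... All valid.
Valid


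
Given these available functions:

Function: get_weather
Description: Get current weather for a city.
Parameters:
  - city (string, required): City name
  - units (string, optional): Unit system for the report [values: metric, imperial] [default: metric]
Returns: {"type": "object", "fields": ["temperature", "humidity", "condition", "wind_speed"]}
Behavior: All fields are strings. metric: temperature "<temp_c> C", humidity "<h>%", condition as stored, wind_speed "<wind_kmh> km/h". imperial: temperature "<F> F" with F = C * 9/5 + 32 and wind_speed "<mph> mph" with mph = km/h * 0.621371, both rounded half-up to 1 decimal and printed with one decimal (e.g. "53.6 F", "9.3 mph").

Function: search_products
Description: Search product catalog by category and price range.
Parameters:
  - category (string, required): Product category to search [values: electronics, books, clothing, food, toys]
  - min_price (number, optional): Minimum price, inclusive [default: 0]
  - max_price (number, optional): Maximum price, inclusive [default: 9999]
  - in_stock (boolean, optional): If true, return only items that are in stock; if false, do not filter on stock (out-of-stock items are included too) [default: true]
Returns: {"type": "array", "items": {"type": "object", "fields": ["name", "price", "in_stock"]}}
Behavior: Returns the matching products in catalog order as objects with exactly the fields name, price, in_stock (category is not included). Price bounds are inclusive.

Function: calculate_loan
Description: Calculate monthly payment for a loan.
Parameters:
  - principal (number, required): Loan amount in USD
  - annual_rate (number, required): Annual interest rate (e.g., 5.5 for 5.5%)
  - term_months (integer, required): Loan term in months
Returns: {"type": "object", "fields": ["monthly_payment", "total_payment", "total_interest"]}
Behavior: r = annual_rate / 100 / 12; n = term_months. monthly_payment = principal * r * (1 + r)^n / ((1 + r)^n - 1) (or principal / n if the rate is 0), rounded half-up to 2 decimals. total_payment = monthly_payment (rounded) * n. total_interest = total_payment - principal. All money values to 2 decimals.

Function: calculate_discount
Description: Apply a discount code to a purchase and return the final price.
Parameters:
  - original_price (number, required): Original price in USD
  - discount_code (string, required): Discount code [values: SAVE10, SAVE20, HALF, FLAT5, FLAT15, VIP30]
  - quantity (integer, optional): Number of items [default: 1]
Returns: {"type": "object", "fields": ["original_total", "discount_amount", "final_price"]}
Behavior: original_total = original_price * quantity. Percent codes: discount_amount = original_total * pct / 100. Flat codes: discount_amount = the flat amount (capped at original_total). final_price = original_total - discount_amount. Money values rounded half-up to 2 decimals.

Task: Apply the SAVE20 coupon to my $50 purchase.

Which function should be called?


The task needs a function whose description is: Apply a discount code to a purchase and return the final price.
calculate_discount


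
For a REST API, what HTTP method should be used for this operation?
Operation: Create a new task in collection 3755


GET = read, POST = create, PUT = update/replace, DELETE = remove
This operation is a create.
POST


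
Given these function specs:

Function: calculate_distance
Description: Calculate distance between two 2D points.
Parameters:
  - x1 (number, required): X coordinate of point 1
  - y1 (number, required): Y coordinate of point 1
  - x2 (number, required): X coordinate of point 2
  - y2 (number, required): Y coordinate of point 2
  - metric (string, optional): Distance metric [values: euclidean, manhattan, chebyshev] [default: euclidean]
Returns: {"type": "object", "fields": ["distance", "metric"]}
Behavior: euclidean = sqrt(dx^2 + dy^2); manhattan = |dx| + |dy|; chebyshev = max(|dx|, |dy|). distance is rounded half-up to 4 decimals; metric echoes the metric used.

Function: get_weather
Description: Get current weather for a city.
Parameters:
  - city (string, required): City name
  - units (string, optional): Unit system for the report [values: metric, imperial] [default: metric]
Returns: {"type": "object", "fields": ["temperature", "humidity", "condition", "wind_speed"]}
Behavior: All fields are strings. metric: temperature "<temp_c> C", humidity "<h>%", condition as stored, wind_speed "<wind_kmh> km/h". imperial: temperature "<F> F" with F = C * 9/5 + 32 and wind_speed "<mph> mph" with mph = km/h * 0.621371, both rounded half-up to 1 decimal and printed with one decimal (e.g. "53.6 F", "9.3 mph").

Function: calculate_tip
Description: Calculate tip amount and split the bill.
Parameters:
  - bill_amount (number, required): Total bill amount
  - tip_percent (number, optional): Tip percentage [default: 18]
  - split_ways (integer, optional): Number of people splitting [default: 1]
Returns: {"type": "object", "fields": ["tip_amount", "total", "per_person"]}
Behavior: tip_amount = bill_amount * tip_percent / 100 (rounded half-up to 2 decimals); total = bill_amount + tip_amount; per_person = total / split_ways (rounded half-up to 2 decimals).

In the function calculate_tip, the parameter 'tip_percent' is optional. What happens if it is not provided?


The calculate_tip spec declares:
  - tip_percent (number, optional): Tip percentage [default: 18]
It defaults to 18


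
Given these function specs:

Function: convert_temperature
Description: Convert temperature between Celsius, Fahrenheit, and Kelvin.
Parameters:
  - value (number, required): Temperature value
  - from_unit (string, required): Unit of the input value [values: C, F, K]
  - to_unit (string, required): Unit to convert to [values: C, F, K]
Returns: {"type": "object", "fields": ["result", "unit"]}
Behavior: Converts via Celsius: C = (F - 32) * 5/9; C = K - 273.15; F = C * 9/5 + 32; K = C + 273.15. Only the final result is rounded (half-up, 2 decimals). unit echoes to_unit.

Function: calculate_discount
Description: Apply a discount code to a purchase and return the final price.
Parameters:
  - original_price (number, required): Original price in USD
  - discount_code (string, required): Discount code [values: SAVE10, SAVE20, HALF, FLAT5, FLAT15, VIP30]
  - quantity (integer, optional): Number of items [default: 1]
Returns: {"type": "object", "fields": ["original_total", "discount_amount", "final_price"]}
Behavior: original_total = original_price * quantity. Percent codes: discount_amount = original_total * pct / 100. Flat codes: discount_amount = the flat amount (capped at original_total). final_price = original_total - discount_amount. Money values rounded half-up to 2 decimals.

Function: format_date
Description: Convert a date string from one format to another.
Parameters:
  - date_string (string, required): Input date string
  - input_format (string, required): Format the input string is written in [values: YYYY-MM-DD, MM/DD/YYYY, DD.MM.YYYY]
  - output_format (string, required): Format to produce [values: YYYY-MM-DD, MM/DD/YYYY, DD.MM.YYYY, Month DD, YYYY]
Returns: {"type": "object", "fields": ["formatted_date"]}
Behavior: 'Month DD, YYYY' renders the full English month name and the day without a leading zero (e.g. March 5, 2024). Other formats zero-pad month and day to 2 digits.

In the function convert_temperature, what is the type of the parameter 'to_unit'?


The convert_temperature spec declares:
  - to_unit (string, required): Unit to convert to [values: C, F, K]
Type:
string


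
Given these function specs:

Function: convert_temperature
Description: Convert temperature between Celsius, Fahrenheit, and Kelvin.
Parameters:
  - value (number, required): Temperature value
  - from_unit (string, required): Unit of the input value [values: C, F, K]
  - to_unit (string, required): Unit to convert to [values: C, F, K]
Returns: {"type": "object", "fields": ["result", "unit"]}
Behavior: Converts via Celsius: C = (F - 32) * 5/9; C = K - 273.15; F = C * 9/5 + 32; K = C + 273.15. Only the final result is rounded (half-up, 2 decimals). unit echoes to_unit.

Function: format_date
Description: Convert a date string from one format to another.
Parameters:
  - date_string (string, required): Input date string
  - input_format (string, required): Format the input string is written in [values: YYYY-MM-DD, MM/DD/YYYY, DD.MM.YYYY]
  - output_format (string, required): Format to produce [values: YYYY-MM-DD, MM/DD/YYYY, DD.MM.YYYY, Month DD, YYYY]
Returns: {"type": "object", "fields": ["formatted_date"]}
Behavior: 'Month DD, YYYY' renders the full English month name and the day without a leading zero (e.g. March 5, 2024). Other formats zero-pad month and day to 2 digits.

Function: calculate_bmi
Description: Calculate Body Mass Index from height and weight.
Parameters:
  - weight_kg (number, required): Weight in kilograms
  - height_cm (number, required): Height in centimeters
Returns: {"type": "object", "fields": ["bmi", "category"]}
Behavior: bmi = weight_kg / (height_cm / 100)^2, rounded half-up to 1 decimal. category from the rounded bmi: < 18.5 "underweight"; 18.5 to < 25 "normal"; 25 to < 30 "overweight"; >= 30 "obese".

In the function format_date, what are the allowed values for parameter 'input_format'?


The format_date spec declares:
  - input_format (string, required): Format the input string is written in [values: YYYY-MM-DD, MM/DD/YYYY, DD.MM.YYYY]
Allowed values:
YYYY-MM-DD, MM/DD/YYYY, DD.MM.YYYY


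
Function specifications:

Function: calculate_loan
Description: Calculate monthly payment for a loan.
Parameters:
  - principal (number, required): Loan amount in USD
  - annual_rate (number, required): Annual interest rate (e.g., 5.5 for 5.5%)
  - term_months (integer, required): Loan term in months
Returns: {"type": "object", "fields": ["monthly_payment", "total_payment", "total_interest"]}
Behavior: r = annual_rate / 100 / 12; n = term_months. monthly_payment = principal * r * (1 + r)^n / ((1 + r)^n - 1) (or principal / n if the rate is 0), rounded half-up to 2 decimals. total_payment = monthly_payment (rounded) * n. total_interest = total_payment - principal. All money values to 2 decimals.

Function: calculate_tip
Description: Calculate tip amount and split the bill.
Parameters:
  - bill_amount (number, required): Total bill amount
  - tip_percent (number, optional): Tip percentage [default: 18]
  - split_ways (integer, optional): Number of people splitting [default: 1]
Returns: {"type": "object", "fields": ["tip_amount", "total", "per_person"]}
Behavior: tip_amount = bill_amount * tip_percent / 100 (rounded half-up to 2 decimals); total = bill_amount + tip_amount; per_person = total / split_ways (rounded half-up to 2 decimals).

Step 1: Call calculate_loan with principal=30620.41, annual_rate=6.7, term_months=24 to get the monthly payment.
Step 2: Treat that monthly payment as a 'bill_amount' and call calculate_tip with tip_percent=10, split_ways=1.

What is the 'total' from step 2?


Step 1: calculate_loan(principal=30620.41, annual_rate=6.7, term_months=24)
  r = 6.7 / 100 / 12 = 0.005583333333 (keep full precision)
  (1 + r)^24 = 1.14296676
  monthly_payment = 30620.41 * 0.005583333333 * 1.14296676 / (1.14296676 - 1) = 1366.79406 -> 1366.79
  total_payment = 1366.79 * 24 = 32802.96
  total_interest = 32802.96 - 30620.41 = 2182.55
  -> monthly_payment = 1366.79
Step 2: calculate_tip(bill_amount=1366.79, tip_percent=10, split_ways=1)
  tip_amount = 1366.79 * 10/100 = 136.679 -> 136.68
  total = 1366.79 + 136.68 = 1503.47
  per_person = 1503.47 / 1 = 1503.47 -> 1503.47
  -> total = 1503.47
$1503.47


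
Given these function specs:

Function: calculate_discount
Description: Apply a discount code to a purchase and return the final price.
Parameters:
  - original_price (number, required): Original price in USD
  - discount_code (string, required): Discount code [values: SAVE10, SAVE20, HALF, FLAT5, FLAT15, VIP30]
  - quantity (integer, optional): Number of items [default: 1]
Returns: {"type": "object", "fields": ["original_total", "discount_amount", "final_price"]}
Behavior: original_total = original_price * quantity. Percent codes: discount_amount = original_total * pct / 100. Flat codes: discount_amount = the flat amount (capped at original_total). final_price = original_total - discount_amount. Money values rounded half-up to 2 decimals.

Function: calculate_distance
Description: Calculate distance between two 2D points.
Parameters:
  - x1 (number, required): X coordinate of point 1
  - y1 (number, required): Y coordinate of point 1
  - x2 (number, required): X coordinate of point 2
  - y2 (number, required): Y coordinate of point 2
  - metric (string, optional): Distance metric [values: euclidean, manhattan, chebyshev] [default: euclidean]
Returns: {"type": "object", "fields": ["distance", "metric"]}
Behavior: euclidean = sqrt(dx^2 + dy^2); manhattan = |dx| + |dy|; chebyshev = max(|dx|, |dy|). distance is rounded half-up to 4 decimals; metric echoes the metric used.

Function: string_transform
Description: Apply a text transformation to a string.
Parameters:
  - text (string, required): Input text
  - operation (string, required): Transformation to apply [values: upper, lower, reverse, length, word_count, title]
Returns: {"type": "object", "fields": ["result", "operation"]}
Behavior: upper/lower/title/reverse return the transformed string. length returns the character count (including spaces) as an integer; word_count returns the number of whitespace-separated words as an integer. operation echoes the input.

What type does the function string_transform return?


The string_transform spec declares Returns: {"type": "object", "fields": ["result", "operation"]}
Type:
object


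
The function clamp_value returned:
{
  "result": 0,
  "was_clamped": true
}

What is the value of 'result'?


0


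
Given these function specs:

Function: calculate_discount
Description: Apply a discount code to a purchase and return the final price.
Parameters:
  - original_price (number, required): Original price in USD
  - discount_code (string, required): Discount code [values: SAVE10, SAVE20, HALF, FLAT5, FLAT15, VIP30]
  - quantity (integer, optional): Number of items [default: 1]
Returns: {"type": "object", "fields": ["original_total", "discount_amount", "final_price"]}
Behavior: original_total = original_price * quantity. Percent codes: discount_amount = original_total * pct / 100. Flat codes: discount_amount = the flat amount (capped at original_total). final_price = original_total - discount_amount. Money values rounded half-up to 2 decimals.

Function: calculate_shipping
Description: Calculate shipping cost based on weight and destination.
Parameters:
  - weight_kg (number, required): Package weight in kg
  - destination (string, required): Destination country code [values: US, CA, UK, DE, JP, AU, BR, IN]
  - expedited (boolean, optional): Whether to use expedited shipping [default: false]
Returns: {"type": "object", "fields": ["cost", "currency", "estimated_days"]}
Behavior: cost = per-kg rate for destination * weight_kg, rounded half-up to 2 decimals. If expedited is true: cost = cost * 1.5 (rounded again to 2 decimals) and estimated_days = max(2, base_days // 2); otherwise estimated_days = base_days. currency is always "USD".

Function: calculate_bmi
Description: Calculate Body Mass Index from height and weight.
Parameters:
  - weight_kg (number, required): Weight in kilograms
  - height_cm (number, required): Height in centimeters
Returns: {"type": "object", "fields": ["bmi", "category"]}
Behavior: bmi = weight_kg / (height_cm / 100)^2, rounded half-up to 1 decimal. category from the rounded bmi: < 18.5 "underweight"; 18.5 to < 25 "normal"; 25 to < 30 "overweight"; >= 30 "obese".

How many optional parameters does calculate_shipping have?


Parameters of calculate_shipping: weight_kg (required), destination (required), expedited (optional)
Optional count:
1


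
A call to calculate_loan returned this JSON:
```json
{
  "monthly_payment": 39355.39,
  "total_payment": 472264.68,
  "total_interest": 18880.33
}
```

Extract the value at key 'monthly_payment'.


39355.39


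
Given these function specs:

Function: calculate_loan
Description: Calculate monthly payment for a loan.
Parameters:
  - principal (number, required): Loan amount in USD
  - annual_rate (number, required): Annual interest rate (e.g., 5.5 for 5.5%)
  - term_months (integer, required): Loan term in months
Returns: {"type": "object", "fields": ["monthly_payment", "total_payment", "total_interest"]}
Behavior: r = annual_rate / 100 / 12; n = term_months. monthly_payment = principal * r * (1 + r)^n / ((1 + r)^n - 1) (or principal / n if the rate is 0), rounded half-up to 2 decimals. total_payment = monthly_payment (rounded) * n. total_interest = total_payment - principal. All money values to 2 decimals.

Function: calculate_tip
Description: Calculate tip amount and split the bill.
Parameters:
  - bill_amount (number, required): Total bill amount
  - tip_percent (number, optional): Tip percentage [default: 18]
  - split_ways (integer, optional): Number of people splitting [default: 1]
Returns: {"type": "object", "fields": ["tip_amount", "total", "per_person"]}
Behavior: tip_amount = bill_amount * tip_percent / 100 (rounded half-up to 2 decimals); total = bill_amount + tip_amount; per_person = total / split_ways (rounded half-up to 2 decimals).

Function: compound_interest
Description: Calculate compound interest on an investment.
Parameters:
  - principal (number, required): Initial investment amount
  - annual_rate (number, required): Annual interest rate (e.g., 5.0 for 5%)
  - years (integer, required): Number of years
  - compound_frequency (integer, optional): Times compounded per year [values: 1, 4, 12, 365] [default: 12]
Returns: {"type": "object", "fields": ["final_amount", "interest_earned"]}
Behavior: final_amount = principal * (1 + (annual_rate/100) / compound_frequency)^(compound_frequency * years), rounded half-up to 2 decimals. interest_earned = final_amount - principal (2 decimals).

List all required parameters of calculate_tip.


Parameters of calculate_tip and their required/optional flag:
  bill_amount: required
  tip_percent: optional
  split_ways: optional
bill_amount


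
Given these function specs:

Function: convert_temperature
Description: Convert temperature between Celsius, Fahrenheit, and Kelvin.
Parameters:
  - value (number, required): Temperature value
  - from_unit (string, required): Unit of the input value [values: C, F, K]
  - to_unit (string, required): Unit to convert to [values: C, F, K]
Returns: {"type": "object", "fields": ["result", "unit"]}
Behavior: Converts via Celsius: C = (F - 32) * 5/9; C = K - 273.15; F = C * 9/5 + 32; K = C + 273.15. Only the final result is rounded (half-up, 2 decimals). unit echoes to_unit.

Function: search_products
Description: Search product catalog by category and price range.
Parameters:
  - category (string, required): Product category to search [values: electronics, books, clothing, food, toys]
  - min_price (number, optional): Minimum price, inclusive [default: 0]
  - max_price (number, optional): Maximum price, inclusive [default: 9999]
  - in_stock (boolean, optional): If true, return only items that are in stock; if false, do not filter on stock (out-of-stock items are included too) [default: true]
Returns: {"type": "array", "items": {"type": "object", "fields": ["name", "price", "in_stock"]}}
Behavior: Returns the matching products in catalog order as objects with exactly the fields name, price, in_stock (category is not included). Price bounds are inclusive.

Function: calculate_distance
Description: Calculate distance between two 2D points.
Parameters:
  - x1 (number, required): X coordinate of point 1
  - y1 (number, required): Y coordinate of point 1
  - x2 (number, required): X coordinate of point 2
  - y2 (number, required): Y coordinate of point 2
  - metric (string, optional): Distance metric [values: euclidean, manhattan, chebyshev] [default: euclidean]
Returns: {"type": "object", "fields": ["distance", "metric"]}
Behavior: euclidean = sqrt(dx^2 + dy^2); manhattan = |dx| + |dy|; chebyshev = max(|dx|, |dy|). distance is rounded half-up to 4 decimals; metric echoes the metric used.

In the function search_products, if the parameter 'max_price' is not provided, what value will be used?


The search_products spec declares:
  - max_price (number, optional): Maximum price, inclusive [default: 9999]
Default:
9999


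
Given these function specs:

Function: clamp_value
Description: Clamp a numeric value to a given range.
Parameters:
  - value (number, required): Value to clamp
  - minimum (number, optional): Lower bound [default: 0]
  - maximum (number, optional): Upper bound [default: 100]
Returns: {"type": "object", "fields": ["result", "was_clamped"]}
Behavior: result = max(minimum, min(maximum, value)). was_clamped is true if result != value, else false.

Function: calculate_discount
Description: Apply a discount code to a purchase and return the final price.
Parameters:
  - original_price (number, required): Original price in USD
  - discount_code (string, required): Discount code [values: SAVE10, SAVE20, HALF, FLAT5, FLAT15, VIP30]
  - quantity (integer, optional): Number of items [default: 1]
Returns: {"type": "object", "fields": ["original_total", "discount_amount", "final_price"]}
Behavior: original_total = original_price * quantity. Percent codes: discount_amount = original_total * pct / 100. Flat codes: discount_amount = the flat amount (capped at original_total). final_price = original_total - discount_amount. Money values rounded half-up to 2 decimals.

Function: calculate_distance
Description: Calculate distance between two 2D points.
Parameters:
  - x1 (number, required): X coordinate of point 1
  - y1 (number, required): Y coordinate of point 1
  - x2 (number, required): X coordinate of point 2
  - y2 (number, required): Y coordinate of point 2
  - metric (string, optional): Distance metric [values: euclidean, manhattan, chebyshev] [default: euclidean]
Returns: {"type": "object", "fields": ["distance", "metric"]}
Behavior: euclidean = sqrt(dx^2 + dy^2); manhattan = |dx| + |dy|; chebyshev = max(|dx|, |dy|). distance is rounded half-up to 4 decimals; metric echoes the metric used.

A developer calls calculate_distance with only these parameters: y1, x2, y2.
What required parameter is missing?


Required parameters: x1, y1, x2, y2
Provided: y1, x2, y2
Missing: x1
x1


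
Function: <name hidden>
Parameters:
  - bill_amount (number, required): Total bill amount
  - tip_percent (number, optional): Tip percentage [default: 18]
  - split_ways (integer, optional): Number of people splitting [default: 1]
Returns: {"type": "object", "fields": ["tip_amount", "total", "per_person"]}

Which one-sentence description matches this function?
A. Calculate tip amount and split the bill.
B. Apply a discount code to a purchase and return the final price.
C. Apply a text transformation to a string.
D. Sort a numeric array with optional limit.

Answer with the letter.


Parameters bill_amount, tip_percent, split_ways and return ["tip_amount", "total", "per_person"] fit: Calculate tip amount and split the bill.
A


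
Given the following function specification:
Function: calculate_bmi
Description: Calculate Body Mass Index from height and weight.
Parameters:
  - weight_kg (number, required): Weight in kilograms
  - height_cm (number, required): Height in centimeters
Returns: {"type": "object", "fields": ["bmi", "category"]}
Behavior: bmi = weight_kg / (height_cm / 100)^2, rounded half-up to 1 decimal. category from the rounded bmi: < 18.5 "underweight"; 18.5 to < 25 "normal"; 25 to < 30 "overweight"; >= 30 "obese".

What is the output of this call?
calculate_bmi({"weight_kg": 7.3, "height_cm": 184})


height_m = 184 / 100 = 1.84
bmi = 7.3 / 1.84^2 = 7.3 / 3.3856 = 2.156191 -> 2.2
2.2 < 18.5 -> underweight
Output:
{"bmi": 2.2, "category": "underweight"}


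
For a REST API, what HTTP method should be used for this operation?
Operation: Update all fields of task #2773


GET = read, POST = create, PUT = update/replace, DELETE = remove
This operation is an update/replace.
PUT


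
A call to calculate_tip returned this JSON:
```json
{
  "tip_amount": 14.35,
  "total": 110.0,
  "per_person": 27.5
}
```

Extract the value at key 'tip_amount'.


14.35


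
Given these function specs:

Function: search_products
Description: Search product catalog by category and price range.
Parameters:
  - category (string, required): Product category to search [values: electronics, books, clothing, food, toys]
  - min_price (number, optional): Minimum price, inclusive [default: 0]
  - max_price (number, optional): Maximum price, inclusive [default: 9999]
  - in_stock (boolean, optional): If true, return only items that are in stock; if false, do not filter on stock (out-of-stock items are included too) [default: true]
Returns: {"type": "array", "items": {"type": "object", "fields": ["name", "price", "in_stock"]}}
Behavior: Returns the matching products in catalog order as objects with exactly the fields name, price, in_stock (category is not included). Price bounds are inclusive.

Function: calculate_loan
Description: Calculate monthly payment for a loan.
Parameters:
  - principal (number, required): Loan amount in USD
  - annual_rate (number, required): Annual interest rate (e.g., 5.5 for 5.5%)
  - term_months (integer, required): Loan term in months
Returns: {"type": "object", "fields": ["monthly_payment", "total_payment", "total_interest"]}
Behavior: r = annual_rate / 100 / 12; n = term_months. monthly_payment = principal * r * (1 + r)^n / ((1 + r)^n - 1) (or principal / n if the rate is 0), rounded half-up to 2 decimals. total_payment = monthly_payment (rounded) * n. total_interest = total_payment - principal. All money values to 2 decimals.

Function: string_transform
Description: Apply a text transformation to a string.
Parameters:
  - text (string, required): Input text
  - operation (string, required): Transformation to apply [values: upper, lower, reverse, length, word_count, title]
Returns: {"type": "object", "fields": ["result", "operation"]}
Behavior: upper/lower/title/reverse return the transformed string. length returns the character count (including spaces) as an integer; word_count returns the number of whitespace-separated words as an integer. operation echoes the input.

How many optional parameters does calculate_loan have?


Parameters of calculate_loan: principal (required), annual_rate (required), term_months (required)
Optional count:
0


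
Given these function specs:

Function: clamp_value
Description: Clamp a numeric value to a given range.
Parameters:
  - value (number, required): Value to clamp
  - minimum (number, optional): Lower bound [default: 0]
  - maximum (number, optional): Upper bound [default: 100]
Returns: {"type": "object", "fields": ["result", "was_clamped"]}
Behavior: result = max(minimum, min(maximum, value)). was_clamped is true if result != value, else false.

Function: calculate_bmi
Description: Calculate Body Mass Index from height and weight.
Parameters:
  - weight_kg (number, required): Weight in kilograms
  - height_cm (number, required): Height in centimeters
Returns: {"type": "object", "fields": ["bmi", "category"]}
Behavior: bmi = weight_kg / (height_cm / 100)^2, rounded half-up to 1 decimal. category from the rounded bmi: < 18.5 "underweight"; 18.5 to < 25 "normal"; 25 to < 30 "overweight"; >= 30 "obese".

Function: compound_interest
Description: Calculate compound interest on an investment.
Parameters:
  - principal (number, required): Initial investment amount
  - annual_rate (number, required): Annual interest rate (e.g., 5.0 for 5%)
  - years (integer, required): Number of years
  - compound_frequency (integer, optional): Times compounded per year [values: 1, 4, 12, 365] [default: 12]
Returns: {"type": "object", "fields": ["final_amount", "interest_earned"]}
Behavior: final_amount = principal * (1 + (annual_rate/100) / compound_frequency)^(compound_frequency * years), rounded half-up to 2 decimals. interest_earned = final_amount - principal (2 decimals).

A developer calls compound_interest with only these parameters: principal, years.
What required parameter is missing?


Required parameters: principal, annual_rate, years
Provided: principal, years
Missing: annual_rate
annual_rate


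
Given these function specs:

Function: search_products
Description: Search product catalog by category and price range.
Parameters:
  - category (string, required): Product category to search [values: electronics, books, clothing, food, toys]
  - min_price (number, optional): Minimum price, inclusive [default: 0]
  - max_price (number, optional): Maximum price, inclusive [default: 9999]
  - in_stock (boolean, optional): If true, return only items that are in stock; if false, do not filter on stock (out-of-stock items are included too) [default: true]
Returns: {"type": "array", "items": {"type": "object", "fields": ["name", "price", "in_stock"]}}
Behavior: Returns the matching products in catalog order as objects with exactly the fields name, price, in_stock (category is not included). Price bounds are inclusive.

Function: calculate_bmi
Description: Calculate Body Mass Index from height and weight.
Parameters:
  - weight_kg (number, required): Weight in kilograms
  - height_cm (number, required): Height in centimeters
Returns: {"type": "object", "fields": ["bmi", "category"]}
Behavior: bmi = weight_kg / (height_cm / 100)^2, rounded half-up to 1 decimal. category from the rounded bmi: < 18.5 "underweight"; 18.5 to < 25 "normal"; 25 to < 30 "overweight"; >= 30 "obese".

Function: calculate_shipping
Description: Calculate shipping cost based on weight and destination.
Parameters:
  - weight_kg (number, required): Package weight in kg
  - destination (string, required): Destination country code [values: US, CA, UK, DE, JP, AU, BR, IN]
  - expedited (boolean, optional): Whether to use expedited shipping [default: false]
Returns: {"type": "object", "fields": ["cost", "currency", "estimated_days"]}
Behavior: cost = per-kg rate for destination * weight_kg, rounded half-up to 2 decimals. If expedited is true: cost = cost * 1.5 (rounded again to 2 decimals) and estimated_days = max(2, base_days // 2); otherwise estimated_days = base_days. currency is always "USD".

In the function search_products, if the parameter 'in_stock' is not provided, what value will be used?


The search_products spec declares:
  - in_stock (boolean, optional): If true, return only items that are in stock; if false, do not filter on stock (out-of-stock items are included too) [default: true]
Default:
true


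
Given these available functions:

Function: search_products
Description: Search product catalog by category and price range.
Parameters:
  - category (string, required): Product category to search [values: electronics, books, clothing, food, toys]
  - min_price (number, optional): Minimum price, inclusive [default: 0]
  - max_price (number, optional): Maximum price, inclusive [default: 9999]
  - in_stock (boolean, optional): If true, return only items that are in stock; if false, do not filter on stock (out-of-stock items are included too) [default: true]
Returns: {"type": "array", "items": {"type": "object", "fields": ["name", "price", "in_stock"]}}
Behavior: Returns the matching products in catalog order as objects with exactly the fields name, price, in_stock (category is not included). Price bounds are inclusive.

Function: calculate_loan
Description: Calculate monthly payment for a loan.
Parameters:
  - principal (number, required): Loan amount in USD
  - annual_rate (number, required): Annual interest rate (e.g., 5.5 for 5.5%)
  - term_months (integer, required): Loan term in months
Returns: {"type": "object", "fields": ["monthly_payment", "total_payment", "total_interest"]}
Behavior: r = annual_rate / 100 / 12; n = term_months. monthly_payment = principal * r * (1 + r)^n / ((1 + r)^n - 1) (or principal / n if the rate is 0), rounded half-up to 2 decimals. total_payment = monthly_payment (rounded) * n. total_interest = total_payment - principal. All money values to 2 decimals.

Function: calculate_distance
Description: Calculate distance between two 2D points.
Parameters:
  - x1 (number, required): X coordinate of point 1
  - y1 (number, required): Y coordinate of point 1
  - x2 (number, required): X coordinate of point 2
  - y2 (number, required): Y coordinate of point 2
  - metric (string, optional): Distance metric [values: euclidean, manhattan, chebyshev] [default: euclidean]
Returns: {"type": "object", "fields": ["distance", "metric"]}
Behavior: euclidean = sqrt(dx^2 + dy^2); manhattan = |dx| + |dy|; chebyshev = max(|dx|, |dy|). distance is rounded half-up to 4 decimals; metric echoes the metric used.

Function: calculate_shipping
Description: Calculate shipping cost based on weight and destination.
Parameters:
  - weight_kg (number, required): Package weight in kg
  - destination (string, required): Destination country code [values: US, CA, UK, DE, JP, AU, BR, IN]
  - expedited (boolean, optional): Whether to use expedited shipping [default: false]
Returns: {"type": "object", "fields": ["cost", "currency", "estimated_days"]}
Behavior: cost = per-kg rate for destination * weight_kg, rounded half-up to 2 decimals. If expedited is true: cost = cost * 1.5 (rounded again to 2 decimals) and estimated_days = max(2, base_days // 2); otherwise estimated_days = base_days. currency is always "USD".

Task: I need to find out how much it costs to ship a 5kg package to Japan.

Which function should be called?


The task needs a function whose description is: Calculate shipping cost based on weight and destination.
calculate_shipping


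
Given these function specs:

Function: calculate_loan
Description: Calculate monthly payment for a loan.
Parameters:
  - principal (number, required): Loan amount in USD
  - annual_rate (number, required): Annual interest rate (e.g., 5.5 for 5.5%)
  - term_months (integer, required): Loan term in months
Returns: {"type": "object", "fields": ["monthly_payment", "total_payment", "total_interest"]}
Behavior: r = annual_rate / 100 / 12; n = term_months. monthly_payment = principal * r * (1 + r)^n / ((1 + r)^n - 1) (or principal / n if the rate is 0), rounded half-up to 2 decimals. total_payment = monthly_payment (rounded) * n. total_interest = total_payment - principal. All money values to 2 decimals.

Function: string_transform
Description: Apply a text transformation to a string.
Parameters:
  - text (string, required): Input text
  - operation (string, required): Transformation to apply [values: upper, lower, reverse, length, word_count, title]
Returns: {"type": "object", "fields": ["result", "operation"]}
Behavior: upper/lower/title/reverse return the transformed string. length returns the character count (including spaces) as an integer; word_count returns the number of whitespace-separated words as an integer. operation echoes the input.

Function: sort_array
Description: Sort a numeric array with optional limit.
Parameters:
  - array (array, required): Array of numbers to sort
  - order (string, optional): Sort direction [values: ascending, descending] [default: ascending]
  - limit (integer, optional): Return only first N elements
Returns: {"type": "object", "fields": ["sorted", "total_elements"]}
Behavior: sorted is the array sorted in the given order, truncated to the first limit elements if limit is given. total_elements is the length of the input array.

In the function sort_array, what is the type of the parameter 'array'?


The sort_array spec declares:
  - array (array, required): Array of numbers to sort
Type:
array


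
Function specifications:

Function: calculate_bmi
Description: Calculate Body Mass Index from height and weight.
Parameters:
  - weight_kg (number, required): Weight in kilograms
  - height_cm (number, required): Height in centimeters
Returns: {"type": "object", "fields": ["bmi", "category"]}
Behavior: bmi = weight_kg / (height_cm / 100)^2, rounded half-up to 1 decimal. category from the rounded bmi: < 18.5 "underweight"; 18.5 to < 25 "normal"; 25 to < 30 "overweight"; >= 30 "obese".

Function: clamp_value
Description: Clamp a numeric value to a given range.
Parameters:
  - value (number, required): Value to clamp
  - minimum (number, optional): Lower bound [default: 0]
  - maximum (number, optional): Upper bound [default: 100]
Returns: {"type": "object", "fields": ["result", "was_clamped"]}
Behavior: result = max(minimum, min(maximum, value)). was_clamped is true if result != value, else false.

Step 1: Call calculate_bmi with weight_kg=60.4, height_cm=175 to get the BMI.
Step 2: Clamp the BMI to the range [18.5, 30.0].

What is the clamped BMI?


Step 1: calculate_bmi(weight_kg=60.4, height_cm=175)
  height_m = 175 / 100 = 1.75
  bmi = 60.4 / 1.75^2 = 60.4 / 3.0625 = 19.722449 -> 19.7
  18.5 <= 19.7 < 25 -> normal
  -> bmi = 19.7
Step 2: clamp_value(value=19.7, minimum=18.5, maximum=30.0)
  result = max(18.5, min(30.0, 19.7)) = max(18.5, 19.7) = 19.7
  was_clamped = (19.7 != 19.7) = false
  -> result = 19.7
19.7


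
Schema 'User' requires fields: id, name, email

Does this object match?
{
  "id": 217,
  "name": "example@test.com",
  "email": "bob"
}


Checking required fields... All present.
Valid - all required fields present


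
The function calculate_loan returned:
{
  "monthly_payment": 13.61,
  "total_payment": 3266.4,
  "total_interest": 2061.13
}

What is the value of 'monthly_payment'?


13.61


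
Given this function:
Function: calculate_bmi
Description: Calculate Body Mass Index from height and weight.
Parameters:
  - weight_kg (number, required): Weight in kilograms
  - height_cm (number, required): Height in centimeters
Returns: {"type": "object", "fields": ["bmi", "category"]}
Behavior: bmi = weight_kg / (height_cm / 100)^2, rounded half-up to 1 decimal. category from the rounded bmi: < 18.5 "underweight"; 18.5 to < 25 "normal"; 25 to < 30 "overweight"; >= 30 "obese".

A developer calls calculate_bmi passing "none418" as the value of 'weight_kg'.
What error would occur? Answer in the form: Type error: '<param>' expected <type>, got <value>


Spec: 'weight_kg' is declared as number; "none418" is a string.
Type error: 'weight_kg' expected number, got "none418"


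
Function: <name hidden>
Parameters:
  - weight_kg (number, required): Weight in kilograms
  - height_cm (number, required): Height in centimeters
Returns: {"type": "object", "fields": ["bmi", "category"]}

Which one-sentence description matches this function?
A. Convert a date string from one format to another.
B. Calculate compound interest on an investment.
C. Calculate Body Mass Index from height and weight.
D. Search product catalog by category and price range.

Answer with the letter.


Parameters weight_kg, height_cm and return ["bmi", "category"] fit: Calculate Body Mass Index from height and weight.
C


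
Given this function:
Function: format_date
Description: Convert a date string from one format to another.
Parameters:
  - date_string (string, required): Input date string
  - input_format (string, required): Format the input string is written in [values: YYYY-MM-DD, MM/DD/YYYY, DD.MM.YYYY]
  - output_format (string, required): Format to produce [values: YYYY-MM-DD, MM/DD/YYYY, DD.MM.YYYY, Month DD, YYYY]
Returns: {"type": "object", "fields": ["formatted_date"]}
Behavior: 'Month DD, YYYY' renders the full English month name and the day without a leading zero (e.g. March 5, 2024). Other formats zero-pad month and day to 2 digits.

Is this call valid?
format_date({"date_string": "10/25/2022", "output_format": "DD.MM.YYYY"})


Checking required parameters...
Missing required parameter: input_format
Invalid - missing required parameter 'input_format'
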